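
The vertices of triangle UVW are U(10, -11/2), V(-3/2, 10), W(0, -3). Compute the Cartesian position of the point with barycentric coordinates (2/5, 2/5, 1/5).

(17/5, 6/5)

P = (2/5)·U + (2/5)·V + (1/5)·W.
x-coordinate: (2/5)·10 + (2/5)·(-3/2) + (1/5)·0 = 17/5.
y-coordinate: (2/5)·(-11/2) + (2/5)·10 + (1/5)·(-3) = 6/5.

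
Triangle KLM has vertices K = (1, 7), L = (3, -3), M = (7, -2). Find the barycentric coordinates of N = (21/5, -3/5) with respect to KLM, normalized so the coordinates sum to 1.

(1/5, 2/5, 2/5)

Signed area of the reference triangle: [KLM] = ½·(1·(-3−(-2)) + 3·(-2−7) + 7·(7−(-3))) = ½·(-1 − 27 + 70) = 21.
[NLM] = ½·((21/5)·(-3−(-2)) + 3·(-2−(-3/5)) + 7·(-3/5−(-3))) = ½·(-21/5 − 21/5 + 84/5) = 21/5, so the K-coordinate is (21/5)/21 = 1/5.
[KNM] = ½·(1·(-3/5−(-2)) + (21/5)·(-2−7) + 7·(7−(-3/5))) = ½·(7/5 − 189/5 + 266/5) = 42/5, so the L-coordinate is 2/5.
[KLN] = ½·(1·(-3−(-3/5)) + 3·(-3/5−7) + (21/5)·(7−(-3))) = ½·(-12/5 − 114/5 + 42) = 42/5, so the M-coordinate is 2/5.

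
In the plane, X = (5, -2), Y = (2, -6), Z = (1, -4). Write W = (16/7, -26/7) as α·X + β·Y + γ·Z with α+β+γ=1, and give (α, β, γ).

Signed area of the reference triangle: [XYZ] = ½·(5·(-6−(-4)) + 2·(-4−(-2)) + 1·(-2−(-6))) = ½·(-10 − 4 + 4) = -5.
[WYZ] = ½·((16/7)·(-6−(-4)) + 2·(-4−(-26/7)) + 1·(-26/7−(-6))) = ½·(-32/7 − 4/7 + 16/7) = -10/7, so the X-coordinate is (-10/7)/(-5) = 2/7.
[XWZ] = ½·(5·(-26/7−(-4)) + (16/7)·(-4−(-2)) + 1·(-2−(-26/7))) = ½·(10/7 − 32/7 + 12/7) = -5/7, so the Y-coordinate is 1/7.
[XYW] = ½·(5·(-6−(-26/7)) + 2·(-26/7−(-2)) + (16/7)·(-2−(-6))) = ½·(-80/7 − 24/7 + 64/7) = -20/7, so the Z-coordinate is 4/7.

(2/7, 1/7, 4/7)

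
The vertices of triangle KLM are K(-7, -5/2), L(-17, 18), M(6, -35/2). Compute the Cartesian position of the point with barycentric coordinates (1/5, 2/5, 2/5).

N = (1/5)·K + (2/5)·L + (2/5)·M.
x-coordinate: (1/5)·(-7) + (2/5)·(-17) + (2/5)·6 = -29/5.
y-coordinate: (1/5)·(-5/2) + (2/5)·18 + (2/5)·(-35/2) = -3/10.

(-29/5, -3/10)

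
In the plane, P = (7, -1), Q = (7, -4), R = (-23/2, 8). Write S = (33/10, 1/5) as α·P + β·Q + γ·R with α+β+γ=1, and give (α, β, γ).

Signed area of the reference triangle: [PQR] = ½·(7·(-4−8) + 7·(8−(-1)) + (-23/2)·(-1−(-4))) = ½·(-84 + 63 − 69/2) = -111/4.
[SQR] = ½·((33/10)·(-4−8) + 7·(8−(1/5)) + (-23/2)·(1/5−(-4))) = ½·(-198/5 + 273/5 − 483/10) = -333/20, so the P-coordinate is (-333/20)/(-111/4) = 3/5.
[PSR] = ½·(7·(1/5−8) + (33/10)·(8−(-1)) + (-23/2)·(-1−(1/5))) = ½·(-273/5 + 297/10 + 69/5) = -111/20, so the Q-coordinate is 1/5.
[PQS] = ½·(7·(-4−(1/5)) + 7·(1/5−(-1)) + (33/10)·(-1−(-4))) = ½·(-147/5 + 42/5 + 99/10) = -111/20, so the R-coordinate is 1/5.

(3/5, 1/5, 1/5)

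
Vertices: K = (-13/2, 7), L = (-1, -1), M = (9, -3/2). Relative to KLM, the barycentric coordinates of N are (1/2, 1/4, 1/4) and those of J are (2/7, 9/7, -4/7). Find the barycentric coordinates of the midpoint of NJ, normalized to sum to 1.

(11/28, 43/56, -9/56)

Since both coordinate triples sum to 1, the midpoint's barycentrics are the componentwise average.
(1/2+2/7)/2 = 11/28; similarly 43/56 and -9/56.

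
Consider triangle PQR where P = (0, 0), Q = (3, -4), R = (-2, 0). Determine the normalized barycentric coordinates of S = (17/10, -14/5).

Signed area of the reference triangle: [PQR] = ½·(0·(-4−0) + 3·(0−0) + (-2)·(0−(-4))) = ½·(0 + 0 − 8) = -4.
[SQR] = ½·((17/10)·(-4−0) + 3·(0−(-14/5)) + (-2)·(-14/5−(-4))) = ½·(-34/5 + 42/5 − 12/5) = -2/5, so the P-coordinate is (-2/5)/(-4) = 1/10.
[PSR] = ½·(0·(-14/5−0) + (17/10)·(0−0) + (-2)·(0−(-14/5))) = ½·(0 + 0 − 28/5) = -14/5, so the Q-coordinate is 7/10.
[PQS] = ½·(0·(-4−(-14/5)) + 3·(-14/5−0) + (17/10)·(0−(-4))) = ½·(0 − 42/5 + 34/5) = -4/5, so the R-coordinate is 1/5.
Check: 1/10 + 7/10 + 1/5 = 1.

(1/10, 7/10, 1/5)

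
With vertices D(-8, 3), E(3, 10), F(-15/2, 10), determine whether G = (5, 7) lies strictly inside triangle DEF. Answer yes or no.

no

Barycentric coordinates of G: (3/7, 178/147, -94/147).
The three coordinates are positive, positive, negative; a point is interior exactly when all three are positive.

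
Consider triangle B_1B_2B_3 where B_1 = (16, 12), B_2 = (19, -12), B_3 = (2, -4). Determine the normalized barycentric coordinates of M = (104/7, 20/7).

(4/7, 2/7, 1/7)

Signed area of the reference triangle: [B_1B_2B_3] = ½·(16·(-12−(-4)) + 19·(-4−12) + 2·(12−(-12))) = ½·(-128 − 304 + 48) = -192.
[MB_2B_3] = ½·((104/7)·(-12−(-4)) + 19·(-4−(20/7)) + 2·(20/7−(-12))) = ½·(-832/7 − 912/7 + 208/7) = -768/7, so the B_1-coordinate is (-768/7)/(-192) = 4/7.
[B_1MB_3] = ½·(16·(20/7−(-4)) + (104/7)·(-4−12) + 2·(12−(20/7))) = ½·(768/7 − 1664/7 + 128/7) = -384/7, so the B_2-coordinate is 2/7.
[B_1B_2M] = ½·(16·(-12−(20/7)) + 19·(20/7−12) + (104/7)·(12−(-12))) = ½·(-1664/7 − 1216/7 + 2496/7) = -192/7, so the B_3-coordinate is 1/7.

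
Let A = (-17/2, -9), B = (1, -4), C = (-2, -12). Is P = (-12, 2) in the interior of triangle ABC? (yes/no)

Barycentric coordinates of P: (2, 1, -2).
The three coordinates are positive, positive, negative; a point is interior exactly when all three are positive.

no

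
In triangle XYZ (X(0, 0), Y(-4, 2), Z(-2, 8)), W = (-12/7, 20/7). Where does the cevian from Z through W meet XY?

(-8/5, 4/5)

Barycentric coordinates of W with respect to XYZ: (3/7, 2/7, 2/7).
On side XY the Z-coordinate is zero; dropping W's Z-weight 2/7 and renormalizing the remaining 3/7 : 2/7 gives weights 3/5, 2/5 on X, Y.
V = (3/5)·(0, 0) + (2/5)·(-4, 2) = (-8/5, 4/5).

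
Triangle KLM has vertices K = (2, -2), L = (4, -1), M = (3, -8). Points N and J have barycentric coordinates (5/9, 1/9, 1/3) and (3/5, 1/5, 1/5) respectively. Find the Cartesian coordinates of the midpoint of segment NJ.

(116/45, -31/9)

Barycentric coordinates of the midpoint are the average: (26/45, 7/45, 4/15).
Converting: (26/45)·K + (7/45)·L + (4/15)·M = (116/45, -31/9).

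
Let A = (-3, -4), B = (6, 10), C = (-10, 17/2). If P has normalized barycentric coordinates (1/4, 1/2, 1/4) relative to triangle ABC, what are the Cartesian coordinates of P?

P = (1/4)·A + (1/2)·B + (1/4)·C.
x-coordinate: (1/4)·(-3) + (1/2)·6 + (1/4)·(-10) = -1/4.
y-coordinate: (1/4)·(-4) + (1/2)·10 + (1/4)·(17/2) = 49/8.

(-1/4, 49/8)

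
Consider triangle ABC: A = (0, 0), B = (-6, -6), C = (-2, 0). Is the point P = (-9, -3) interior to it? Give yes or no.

no

Barycentric coordinates of P: (-5/2, 1/2, 3).
The three coordinates are negative, positive, positive; a point is interior exactly when all three are positive.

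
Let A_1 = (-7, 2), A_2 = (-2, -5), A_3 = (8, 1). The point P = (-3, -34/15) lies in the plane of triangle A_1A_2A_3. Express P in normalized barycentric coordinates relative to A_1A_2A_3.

(1/3, 3/5, 1/15)

Signed area of the reference triangle: [A_1A_2A_3] = ½·((-7)·(-5−1) + (-2)·(1−2) + 8·(2−(-5))) = ½·(42 + 2 + 56) = 50.
[PA_2A_3] = ½·((-3)·(-5−1) + (-2)·(1−(-34/15)) + 8·(-34/15−(-5))) = ½·(18 − 98/15 + 328/15) = 50/3, so the A_1-coordinate is (50/3)/50 = 1/3.
[A_1PA_3] = ½·((-7)·(-34/15−1) + (-3)·(1−2) + 8·(2−(-34/15))) = ½·(343/15 + 3 + 512/15) = 30, so the A_2-coordinate is 3/5.
[A_1A_2P] = ½·((-7)·(-5−(-34/15)) + (-2)·(-34/15−2) + (-3)·(2−(-5))) = ½·(287/15 + 128/15 − 21) = 10/3, so the A_3-coordinate is 1/15.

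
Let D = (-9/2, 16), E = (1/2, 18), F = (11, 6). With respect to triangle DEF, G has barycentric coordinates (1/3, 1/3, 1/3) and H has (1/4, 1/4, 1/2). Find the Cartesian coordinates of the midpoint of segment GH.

(41/12, 149/12)

Barycentric coordinates of the midpoint are the average: (7/24, 7/24, 5/12).
Converting: (7/24)·D + (7/24)·E + (5/12)·F = (41/12, 149/12).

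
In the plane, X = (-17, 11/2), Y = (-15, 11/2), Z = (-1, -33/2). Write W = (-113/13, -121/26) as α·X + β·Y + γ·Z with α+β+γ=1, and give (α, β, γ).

Signed area of the reference triangle: [XYZ] = ½·((-17)·(11/2−(-33/2)) + (-15)·(-33/2−(11/2)) + (-1)·(11/2−(11/2))) = ½·(-374 + 330 + 0) = -22.
[WYZ] = ½·((-113/13)·(11/2−(-33/2)) + (-15)·(-33/2−(-121/26)) + (-1)·(-121/26−(11/2))) = ½·(-2486/13 + 2310/13 + 132/13) = -22/13, so the X-coordinate is (-22/13)/(-22) = 1/13.
[XWZ] = ½·((-17)·(-121/26−(-33/2)) + (-113/13)·(-33/2−(11/2)) + (-1)·(11/2−(-121/26))) = ½·(-2618/13 + 2486/13 − 132/13) = -132/13, so the Y-coordinate is 6/13.
[XYW] = ½·((-17)·(11/2−(-121/26)) + (-15)·(-121/26−(11/2)) + (-113/13)·(11/2−(11/2))) = ½·(-2244/13 + 1980/13 + 0) = -132/13, so the Z-coordinate is 6/13.
Check: 1/13 + 6/13 + 6/13 = 1.

(1/13, 6/13, 6/13)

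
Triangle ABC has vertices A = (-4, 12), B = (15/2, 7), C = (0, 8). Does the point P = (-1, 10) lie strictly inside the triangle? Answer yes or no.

yes

Barycentric coordinates of P: (7/13, 2/13, 4/13).
The three coordinates are positive, positive, positive; a point is interior exactly when all three are positive.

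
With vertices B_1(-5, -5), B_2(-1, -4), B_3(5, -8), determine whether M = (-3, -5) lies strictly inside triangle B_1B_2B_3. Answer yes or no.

yes

Barycentric coordinates of M: (7/11, 3/11, 1/11).
The three coordinates are positive, positive, positive; a point is interior exactly when all three are positive.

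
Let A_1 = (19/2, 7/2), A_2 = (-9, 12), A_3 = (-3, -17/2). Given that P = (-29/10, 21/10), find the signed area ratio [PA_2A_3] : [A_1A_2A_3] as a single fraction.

1/5

[A_1A_2A_3] = ½·((19/2)·(12−(-17/2)) + (-9)·(-17/2−(7/2)) + (-3)·(7/2−12)) = ½·(779/4 + 108 + 51/2) = 1313/8.
[PA_2A_3] = ½·((-29/10)·(12−(-17/2)) + (-9)·(-17/2−(21/10)) + (-3)·(21/10−12)) = ½·(-1189/20 + 477/5 + 297/10) = 1313/40, so the ratio is (1313/40)/(1313/8) = 1/5.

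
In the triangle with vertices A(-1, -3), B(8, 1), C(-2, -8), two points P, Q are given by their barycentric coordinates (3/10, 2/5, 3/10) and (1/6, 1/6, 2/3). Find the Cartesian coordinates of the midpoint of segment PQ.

Barycentric coordinates of the midpoint are the average: (7/30, 17/60, 29/60).
Converting: (7/30)·A + (17/60)·B + (29/60)·C = (16/15, -257/60).

(16/15, -257/60)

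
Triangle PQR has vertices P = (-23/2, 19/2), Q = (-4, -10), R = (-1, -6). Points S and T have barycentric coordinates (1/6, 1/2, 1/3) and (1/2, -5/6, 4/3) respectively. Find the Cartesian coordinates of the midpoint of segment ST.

(-4, -1/6)

Barycentric coordinates of the midpoint are the average: (1/3, -1/6, 5/6).
Converting: (1/3)·P + (-1/6)·Q + (5/6)·R = (-4, -1/6).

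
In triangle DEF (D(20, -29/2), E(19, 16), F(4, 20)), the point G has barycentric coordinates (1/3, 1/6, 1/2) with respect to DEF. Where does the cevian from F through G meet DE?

(59/3, -13/3)

Line FG meets DE where the F-coordinate vanishes; zeroing G's F-weight and renormalizing leaves D, E-weights 1/3 : 1/6 → (2/3, 1/3).
So H = (2/3)·D + (1/3)·E = (59/3, -13/3).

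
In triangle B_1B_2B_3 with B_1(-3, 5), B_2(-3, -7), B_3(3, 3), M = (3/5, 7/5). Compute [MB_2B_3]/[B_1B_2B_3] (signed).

1/5

[B_1B_2B_3] = ½·((-3)·(-7−3) + (-3)·(3−5) + 3·(5−(-7))) = ½·(30 + 6 + 36) = 36.
[MB_2B_3] = ½·((3/5)·(-7−3) + (-3)·(3−(7/5)) + 3·(7/5−(-7))) = ½·(-6 − 24/5 + 126/5) = 36/5, so the ratio is (36/5)/36 = 1/5.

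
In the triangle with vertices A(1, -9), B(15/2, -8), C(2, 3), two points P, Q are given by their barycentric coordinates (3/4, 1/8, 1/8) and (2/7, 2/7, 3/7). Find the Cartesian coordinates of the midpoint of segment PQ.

(585/224, -613/112)

Barycentric coordinates of the midpoint are the average: (29/56, 23/112, 31/112).
Converting: (29/56)·A + (23/112)·B + (31/112)·C = (585/224, -613/112).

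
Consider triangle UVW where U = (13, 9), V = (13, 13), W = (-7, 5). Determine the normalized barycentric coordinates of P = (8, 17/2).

Signed area of the reference triangle: [UVW] = ½·(13·(13−5) + 13·(5−9) + (-7)·(9−13)) = ½·(104 − 52 + 28) = 40.
[PVW] = ½·(8·(13−5) + 13·(5−(17/2)) + (-7)·(17/2−13)) = ½·(64 − 91/2 + 63/2) = 25, so the U-coordinate is 25/40 = 5/8.
[UPW] = ½·(13·(17/2−5) + 8·(5−9) + (-7)·(9−(17/2))) = ½·(91/2 − 32 − 7/2) = 5, so the V-coordinate is 1/8.
[UVP] = ½·(13·(13−(17/2)) + 13·(17/2−9) + 8·(9−13)) = ½·(117/2 − 13/2 − 32) = 10, so the W-coordinate is 1/4.
Check: 5/8 + 1/8 + 1/4 = 1.

(5/8, 1/8, 1/4)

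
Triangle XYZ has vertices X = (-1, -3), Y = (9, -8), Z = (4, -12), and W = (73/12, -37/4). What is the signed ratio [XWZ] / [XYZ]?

[XYZ] = ½·((-1)·(-8−(-12)) + 9·(-12−(-3)) + 4·(-3−(-8))) = ½·(-4 − 81 + 20) = -65/2.
[XWZ] = ½·((-1)·(-37/4−(-12)) + (73/12)·(-12−(-3)) + 4·(-3−(-37/4))) = ½·(-11/4 − 219/4 + 25) = -65/4, so the ratio is (-65/4)/(-65/2) = 1/2.

1/2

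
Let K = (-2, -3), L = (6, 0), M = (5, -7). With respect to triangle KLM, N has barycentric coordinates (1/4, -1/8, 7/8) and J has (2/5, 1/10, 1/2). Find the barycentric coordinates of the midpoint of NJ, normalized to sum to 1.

Since both coordinate triples sum to 1, the midpoint's barycentrics are the componentwise average.
(1/4+2/5)/2 = 13/40; similarly -1/80 and 11/16.

(13/40, -1/80, 11/16)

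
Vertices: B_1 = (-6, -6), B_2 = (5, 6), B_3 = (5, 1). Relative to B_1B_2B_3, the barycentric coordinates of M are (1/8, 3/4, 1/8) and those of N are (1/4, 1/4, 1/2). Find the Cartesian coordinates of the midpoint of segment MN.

(47/16, 35/16)

Barycentric coordinates of the midpoint are the average: (3/16, 1/2, 5/16).
Converting: (3/16)·B_1 + (1/2)·B_2 + (5/16)·B_3 = (47/16, 35/16).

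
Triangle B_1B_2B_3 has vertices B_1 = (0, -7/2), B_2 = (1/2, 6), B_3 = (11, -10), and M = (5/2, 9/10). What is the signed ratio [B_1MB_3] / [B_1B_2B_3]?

3/5

[B_1B_2B_3] = ½·(0·(6−(-10)) + (1/2)·(-10−(-7/2)) + 11·(-7/2−6)) = ½·(0 − 13/4 − 209/2) = -431/8.
[B_1MB_3] = ½·(0·(9/10−(-10)) + (5/2)·(-10−(-7/2)) + 11·(-7/2−(9/10))) = ½·(0 − 65/4 − 242/5) = -1293/40, so the ratio is (-1293/40)/(-431/8) = 3/5.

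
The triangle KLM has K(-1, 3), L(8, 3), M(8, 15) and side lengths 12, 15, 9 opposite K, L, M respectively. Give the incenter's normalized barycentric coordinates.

(1/3, 5/12, 1/4)

The incenter has barycentric coordinates proportional to the opposite side lengths: (12 : 15 : 9).
Normalizing by 12+15+9 = 36 gives (1/3, 5/12, 1/4).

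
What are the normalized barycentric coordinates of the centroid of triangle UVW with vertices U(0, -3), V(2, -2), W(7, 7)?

(1/3, 1/3, 1/3)

The centroid is the average of the vertices, so each weight is 1/3.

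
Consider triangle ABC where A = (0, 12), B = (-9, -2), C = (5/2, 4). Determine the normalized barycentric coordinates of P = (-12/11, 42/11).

Signed area of the reference triangle: [ABC] = ½·(0·(-2−4) + (-9)·(4−12) + (5/2)·(12−(-2))) = ½·(0 + 72 + 35) = 107/2.
[PBC] = ½·((-12/11)·(-2−4) + (-9)·(4−(42/11)) + (5/2)·(42/11−(-2))) = ½·(72/11 − 18/11 + 160/11) = 107/11, so the A-coordinate is (107/11)/(107/2) = 2/11.
[APC] = ½·(0·(42/11−4) + (-12/11)·(4−12) + (5/2)·(12−(42/11))) = ½·(0 + 96/11 + 225/11) = 321/22, so the B-coordinate is 3/11.
[ABP] = ½·(0·(-2−(42/11)) + (-9)·(42/11−12) + (-12/11)·(12−(-2))) = ½·(0 + 810/11 − 168/11) = 321/11, so the C-coordinate is 6/11.

(2/11, 3/11, 6/11)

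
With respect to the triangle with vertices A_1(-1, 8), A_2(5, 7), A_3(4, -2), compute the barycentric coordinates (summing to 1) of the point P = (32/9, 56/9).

(2/9, 2/3, 1/9)

Signed area of the reference triangle: [A_1A_2A_3] = ½·((-1)·(7−(-2)) + 5·(-2−8) + 4·(8−7)) = ½·(-9 − 50 + 4) = -55/2.
[PA_2A_3] = ½·((32/9)·(7−(-2)) + 5·(-2−(56/9)) + 4·(56/9−7)) = ½·(32 − 370/9 − 28/9) = -55/9, so the A_1-coordinate is (-55/9)/(-55/2) = 2/9.
[A_1PA_3] = ½·((-1)·(56/9−(-2)) + (32/9)·(-2−8) + 4·(8−(56/9))) = ½·(-74/9 − 320/9 + 64/9) = -55/3, so the A_2-coordinate is 2/3.
[A_1A_2P] = ½·((-1)·(7−(56/9)) + 5·(56/9−8) + (32/9)·(8−7)) = ½·(-7/9 − 80/9 + 32/9) = -55/18, so the A_3-coordinate is 1/9.
Check: 2/9 + 2/3 + 1/9 = 1.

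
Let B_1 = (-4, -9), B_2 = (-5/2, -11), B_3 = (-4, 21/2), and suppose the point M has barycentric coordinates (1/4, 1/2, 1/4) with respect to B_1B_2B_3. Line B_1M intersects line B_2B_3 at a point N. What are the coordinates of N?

(-3, -23/6)

Line B_1M meets B_2B_3 where the B_1-coordinate vanishes; zeroing M's B_1-weight and renormalizing leaves B_2, B_3-weights 1/2 : 1/4 → (2/3, 1/3).
So N = (2/3)·B_2 + (1/3)·B_3 = (-3, -23/6).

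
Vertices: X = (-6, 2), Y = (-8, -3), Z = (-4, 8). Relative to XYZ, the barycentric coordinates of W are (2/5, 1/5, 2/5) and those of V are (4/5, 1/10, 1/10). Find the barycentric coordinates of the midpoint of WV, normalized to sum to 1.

(3/5, 3/20, 1/4)

Since both coordinate triples sum to 1, the midpoint's barycentrics are the componentwise average.
(2/5+4/5)/2 = 3/5; similarly 3/20 and 1/4.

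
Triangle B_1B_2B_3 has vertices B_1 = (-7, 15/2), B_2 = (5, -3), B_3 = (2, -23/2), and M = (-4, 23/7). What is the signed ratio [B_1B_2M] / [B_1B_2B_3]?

[B_1B_2B_3] = ½·((-7)·(-3−(-23/2)) + 5·(-23/2−(15/2)) + 2·(15/2−(-3))) = ½·(-119/2 − 95 + 21) = -267/4.
[B_1B_2M] = ½·((-7)·(-3−(23/7)) + 5·(23/7−(15/2)) + (-4)·(15/2−(-3))) = ½·(44 − 295/14 − 42) = -267/28, so the ratio is (-267/28)/(-267/4) = 1/7.

1/7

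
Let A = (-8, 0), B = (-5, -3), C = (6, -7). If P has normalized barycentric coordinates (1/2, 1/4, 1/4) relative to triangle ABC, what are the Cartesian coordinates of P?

(-15/4, -5/2)

P = (1/2)·A + (1/4)·B + (1/4)·C.
x-coordinate: (1/2)·(-8) + (1/4)·(-5) + (1/4)·6 = -15/4.
y-coordinate: (1/2)·0 + (1/4)·(-3) + (1/4)·(-7) = -5/2.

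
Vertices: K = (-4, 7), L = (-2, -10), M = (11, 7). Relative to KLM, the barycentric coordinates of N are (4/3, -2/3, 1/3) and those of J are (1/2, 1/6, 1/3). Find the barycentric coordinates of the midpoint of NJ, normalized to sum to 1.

Since both coordinate triples sum to 1, the midpoint's barycentrics are the componentwise average.
(4/3+1/2)/2 = 11/12; similarly -1/4 and 1/3.

(11/12, -1/4, 1/3)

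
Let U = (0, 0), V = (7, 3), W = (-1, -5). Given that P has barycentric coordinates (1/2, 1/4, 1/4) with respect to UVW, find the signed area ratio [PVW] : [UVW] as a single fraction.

1/2

The signed ratio [PVW]/[UVW] equals the barycentric coordinate of P at vertex U, which is 1/2.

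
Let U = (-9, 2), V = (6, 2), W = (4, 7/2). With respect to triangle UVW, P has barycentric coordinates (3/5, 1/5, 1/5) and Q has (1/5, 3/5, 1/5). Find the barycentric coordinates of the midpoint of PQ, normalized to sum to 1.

Since both coordinate triples sum to 1, the midpoint's barycentrics are the componentwise average.
(3/5+1/5)/2 = 2/5; similarly 2/5 and 1/5.

(2/5, 2/5, 1/5)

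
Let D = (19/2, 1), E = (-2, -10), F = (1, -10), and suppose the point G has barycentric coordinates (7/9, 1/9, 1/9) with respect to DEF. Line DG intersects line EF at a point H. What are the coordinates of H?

Line DG meets EF where the D-coordinate vanishes; zeroing G's D-weight and renormalizing leaves E, F-weights 1/9 : 1/9 → (1/2, 1/2).
So H = (1/2)·E + (1/2)·F = (-1/2, -10).

(-1/2, -10)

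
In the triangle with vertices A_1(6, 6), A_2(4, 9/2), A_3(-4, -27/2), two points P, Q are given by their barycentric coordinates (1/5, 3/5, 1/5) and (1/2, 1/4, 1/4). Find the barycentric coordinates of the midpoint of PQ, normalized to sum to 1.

Since both coordinate triples sum to 1, the midpoint's barycentrics are the componentwise average.
(1/5+1/2)/2 = 7/20; similarly 17/40 and 9/40.

(7/20, 17/40, 9/40)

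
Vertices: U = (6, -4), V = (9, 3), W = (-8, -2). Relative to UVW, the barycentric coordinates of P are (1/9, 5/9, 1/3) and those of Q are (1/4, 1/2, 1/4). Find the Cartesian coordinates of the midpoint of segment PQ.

Barycentric coordinates of the midpoint are the average: (13/72, 19/36, 7/24).
Converting: (13/72)·U + (19/36)·V + (7/24)·W = (7/2, 5/18).

(7/2, 5/18)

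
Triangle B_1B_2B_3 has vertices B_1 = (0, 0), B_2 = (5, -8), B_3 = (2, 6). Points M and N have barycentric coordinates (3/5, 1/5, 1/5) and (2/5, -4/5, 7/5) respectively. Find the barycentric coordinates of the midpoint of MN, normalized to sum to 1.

Since both coordinate triples sum to 1, the midpoint's barycentrics are the componentwise average.
(3/5+2/5)/2 = 1/2; similarly -3/10 and 4/5.

(1/2, -3/10, 4/5)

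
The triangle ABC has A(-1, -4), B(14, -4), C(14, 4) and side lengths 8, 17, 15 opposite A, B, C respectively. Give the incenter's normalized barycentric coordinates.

(1/5, 17/40, 3/8)

The incenter has barycentric coordinates proportional to the opposite side lengths: (8 : 17 : 15).
Normalizing by 8+17+15 = 40 gives (1/5, 17/40, 3/8).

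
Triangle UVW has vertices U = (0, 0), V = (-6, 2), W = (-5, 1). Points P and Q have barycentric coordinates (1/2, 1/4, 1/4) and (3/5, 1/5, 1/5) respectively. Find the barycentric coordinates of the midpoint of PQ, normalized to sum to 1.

Since both coordinate triples sum to 1, the midpoint's barycentrics are the componentwise average.
(1/2+3/5)/2 = 11/20; similarly 9/40 and 9/40.

(11/20, 9/40, 9/40)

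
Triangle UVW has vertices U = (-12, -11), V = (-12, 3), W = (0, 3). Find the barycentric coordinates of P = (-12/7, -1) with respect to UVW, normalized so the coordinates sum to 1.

(2/7, -1/7, 6/7)

Signed area of the reference triangle: [UVW] = ½·((-12)·(3−3) + (-12)·(3−(-11)) + 0·(-11−3)) = ½·(0 − 168 + 0) = -84.
[PVW] = ½·((-12/7)·(3−3) + (-12)·(3−(-1)) + 0·(-1−3)) = ½·(0 − 48 + 0) = -24, so the U-coordinate is (-24)/(-84) = 2/7.
[UPW] = ½·((-12)·(-1−3) + (-12/7)·(3−(-11)) + 0·(-11−(-1))) = ½·(48 − 24 + 0) = 12, so the V-coordinate is -1/7.
[UVP] = ½·((-12)·(3−(-1)) + (-12)·(-1−(-11)) + (-12/7)·(-11−3)) = ½·(-48 − 120 + 24) = -72, so the W-coordinate is 6/7.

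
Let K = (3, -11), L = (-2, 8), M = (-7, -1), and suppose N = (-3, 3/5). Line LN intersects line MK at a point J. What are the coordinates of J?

Barycentric coordinates of N with respect to KLM: (1/5, 2/5, 2/5).
On side MK the L-coordinate is zero; dropping N's L-weight 2/5 and renormalizing the remaining 2/5 : 1/5 gives weights 2/3, 1/3 on M, K.
J = (2/3)·(-7, -1) + (1/3)·(3, -11) = (-11/3, -13/3).

(-11/3, -13/3)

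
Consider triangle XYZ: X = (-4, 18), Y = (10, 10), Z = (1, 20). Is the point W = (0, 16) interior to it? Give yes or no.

yes

Barycentric coordinates of W: (23/34, 9/34, 1/17).
The three coordinates are positive, positive, positive; a point is interior exactly when all three are positive.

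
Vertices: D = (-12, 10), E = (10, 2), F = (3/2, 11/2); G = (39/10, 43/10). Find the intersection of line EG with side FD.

(-21/4, 31/4)

Barycentric coordinates of G with respect to DEF: (1/5, 3/5, 1/5).
On side FD the E-coordinate is zero; dropping G's E-weight 3/5 and renormalizing the remaining 1/5 : 1/5 gives weights 1/2, 1/2 on F, D.
H = (1/2)·(3/2, 11/2) + (1/2)·(-12, 10) = (-21/4, 31/4).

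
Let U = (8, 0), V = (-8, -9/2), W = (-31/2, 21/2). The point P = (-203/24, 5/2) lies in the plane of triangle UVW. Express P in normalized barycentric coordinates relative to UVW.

Signed area of the reference triangle: [UVW] = ½·(8·(-9/2−(21/2)) + (-8)·(21/2−0) + (-31/2)·(0−(-9/2))) = ½·(-120 − 84 − 279/4) = -1095/8.
[PVW] = ½·((-203/24)·(-9/2−(21/2)) + (-8)·(21/2−(5/2)) + (-31/2)·(5/2−(-9/2))) = ½·(1015/8 − 64 − 217/2) = -365/16, so the U-coordinate is (-365/16)/(-1095/8) = 1/6.
[UPW] = ½·(8·(5/2−(21/2)) + (-203/24)·(21/2−0) + (-31/2)·(0−(5/2))) = ½·(-64 − 1421/16 + 155/4) = -1825/32, so the V-coordinate is 5/12.
[UVP] = ½·(8·(-9/2−(5/2)) + (-8)·(5/2−0) + (-203/24)·(0−(-9/2))) = ½·(-56 − 20 − 609/16) = -1825/32, so the W-coordinate is 5/12.

(1/6, 5/12, 5/12)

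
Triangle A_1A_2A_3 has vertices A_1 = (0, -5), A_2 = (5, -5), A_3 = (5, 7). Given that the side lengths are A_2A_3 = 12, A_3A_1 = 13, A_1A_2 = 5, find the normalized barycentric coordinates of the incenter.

(2/5, 13/30, 1/6)

The incenter has barycentric coordinates proportional to the opposite side lengths: (12 : 13 : 5).
Normalizing by 12+13+5 = 30 gives (2/5, 13/30, 1/6).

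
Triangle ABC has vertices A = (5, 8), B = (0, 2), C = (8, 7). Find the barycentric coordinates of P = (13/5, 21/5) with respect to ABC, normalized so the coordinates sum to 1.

Signed area of the reference triangle: [ABC] = ½·(5·(2−7) + 0·(7−8) + 8·(8−2)) = ½·(-25 + 0 + 48) = 23/2.
[PBC] = ½·((13/5)·(2−7) + 0·(7−(21/5)) + 8·(21/5−2)) = ½·(-13 + 0 + 88/5) = 23/10, so the A-coordinate is (23/10)/(23/2) = 1/5.
[APC] = ½·(5·(21/5−7) + (13/5)·(7−8) + 8·(8−(21/5))) = ½·(-14 − 13/5 + 152/5) = 69/10, so the B-coordinate is 3/5.
[ABP] = ½·(5·(2−(21/5)) + 0·(21/5−8) + (13/5)·(8−2)) = ½·(-11 + 0 + 78/5) = 23/10, so the C-coordinate is 1/5.

(1/5, 3/5, 1/5)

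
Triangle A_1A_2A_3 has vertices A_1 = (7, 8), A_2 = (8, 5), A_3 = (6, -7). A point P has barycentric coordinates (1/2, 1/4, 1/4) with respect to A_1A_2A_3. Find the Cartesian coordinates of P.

P = (1/2)·A_1 + (1/4)·A_2 + (1/4)·A_3.
x-coordinate: (1/2)·7 + (1/4)·8 + (1/4)·6 = 7.
y-coordinate: (1/2)·8 + (1/4)·5 + (1/4)·(-7) = 7/2.

(7, 7/2)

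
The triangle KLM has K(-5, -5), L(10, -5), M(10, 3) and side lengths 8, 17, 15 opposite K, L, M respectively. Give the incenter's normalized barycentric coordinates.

The incenter has barycentric coordinates proportional to the opposite side lengths: (8 : 17 : 15).
Normalizing by 8+17+15 = 40 gives (1/5, 17/40, 3/8).

(1/5, 17/40, 3/8)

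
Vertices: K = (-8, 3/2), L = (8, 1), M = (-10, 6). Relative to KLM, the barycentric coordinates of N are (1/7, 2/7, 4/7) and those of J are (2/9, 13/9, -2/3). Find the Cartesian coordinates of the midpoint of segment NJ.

(374/63, 215/252)

Barycentric coordinates of the midpoint are the average: (23/126, 109/126, -1/21).
Converting: (23/126)·K + (109/126)·L + (-1/21)·M = (374/63, 215/252).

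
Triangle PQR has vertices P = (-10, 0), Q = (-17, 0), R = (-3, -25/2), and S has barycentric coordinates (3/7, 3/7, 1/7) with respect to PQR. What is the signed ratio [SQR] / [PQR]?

The signed ratio [SQR]/[PQR] equals the barycentric coordinate of S at vertex P, which is 3/7.

3/7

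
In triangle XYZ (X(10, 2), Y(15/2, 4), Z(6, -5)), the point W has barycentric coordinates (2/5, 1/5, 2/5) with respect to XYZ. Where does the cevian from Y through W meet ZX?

(8, -3/2)

Line YW meets ZX where the Y-coordinate vanishes; zeroing W's Y-weight and renormalizing leaves Z, X-weights 2/5 : 2/5 → (1/2, 1/2).
So V = (1/2)·Z + (1/2)·X = (8, -3/2).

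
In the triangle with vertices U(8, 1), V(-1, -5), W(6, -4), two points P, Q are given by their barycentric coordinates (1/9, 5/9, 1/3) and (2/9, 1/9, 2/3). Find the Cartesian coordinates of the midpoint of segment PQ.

Barycentric coordinates of the midpoint are the average: (1/6, 1/3, 1/2).
Converting: (1/6)·U + (1/3)·V + (1/2)·W = (4, -7/2).

(4, -7/2)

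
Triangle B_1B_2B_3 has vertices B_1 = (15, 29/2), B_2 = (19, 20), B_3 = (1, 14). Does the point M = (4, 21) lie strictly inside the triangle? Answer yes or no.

Barycentric coordinates of M: (-36/25, 193/150, 173/150).
The three coordinates are negative, positive, positive; a point is interior exactly when all three are positive.

no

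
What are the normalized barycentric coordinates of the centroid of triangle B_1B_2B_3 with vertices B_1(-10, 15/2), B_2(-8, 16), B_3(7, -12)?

(1/3, 1/3, 1/3)

The centroid is the average of the vertices, so each weight is 1/3.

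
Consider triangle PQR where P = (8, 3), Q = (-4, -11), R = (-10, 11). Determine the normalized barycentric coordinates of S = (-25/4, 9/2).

(1/8, 1/4, 5/8)

Signed area of the reference triangle: [PQR] = ½·(8·(-11−11) + (-4)·(11−3) + (-10)·(3−(-11))) = ½·(-176 − 32 − 140) = -174.
[SQR] = ½·((-25/4)·(-11−11) + (-4)·(11−(9/2)) + (-10)·(9/2−(-11))) = ½·(275/2 − 26 − 155) = -87/4, so the P-coordinate is (-87/4)/(-174) = 1/8.
[PSR] = ½·(8·(9/2−11) + (-25/4)·(11−3) + (-10)·(3−(9/2))) = ½·(-52 − 50 + 15) = -87/2, so the Q-coordinate is 1/4.
[PQS] = ½·(8·(-11−(9/2)) + (-4)·(9/2−3) + (-25/4)·(3−(-11))) = ½·(-124 − 6 − 175/2) = -435/4, so the R-coordinate is 5/8.
Check: 1/8 + 1/4 + 5/8 = 1.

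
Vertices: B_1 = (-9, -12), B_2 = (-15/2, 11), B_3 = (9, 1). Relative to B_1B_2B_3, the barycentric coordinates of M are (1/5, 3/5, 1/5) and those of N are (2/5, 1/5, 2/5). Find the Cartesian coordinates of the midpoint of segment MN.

(-3, 11/10)

Barycentric coordinates of the midpoint are the average: (3/10, 2/5, 3/10).
Converting: (3/10)·B_1 + (2/5)·B_2 + (3/10)·B_3 = (-3, 11/10).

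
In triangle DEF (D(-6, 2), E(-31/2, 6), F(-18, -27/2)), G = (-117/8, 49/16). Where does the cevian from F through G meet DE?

(-99/7, 38/7)

Barycentric coordinates of G with respect to DEF: (1/8, 3/4, 1/8).
On side DE the F-coordinate is zero; dropping G's F-weight 1/8 and renormalizing the remaining 1/8 : 3/4 gives weights 1/7, 6/7 on D, E.
H = (1/7)·(-6, 2) + (6/7)·(-31/2, 6) = (-99/7, 38/7).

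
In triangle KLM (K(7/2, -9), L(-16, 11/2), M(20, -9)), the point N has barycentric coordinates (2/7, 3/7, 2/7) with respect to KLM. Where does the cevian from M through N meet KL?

Line MN meets KL where the M-coordinate vanishes; zeroing N's M-weight and renormalizing leaves K, L-weights 2/7 : 3/7 → (2/5, 3/5).
So J = (2/5)·K + (3/5)·L = (-41/5, -3/10).

(-41/5, -3/10)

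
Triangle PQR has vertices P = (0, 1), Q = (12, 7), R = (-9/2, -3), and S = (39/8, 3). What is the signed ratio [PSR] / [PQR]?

[PQR] = ½·(0·(7−(-3)) + 12·(-3−1) + (-9/2)·(1−7)) = ½·(0 − 48 + 27) = -21/2.
[PSR] = ½·(0·(3−(-3)) + (39/8)·(-3−1) + (-9/2)·(1−3)) = ½·(0 − 39/2 + 9) = -21/4, so the ratio is (-21/4)/(-21/2) = 1/2.

1/2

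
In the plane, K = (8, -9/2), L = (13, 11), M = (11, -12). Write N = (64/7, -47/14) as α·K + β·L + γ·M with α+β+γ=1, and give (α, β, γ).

Signed area of the reference triangle: [KLM] = ½·(8·(11−(-12)) + 13·(-12−(-9/2)) + 11·(-9/2−11)) = ½·(184 − 195/2 − 341/2) = -42.
[NLM] = ½·((64/7)·(11−(-12)) + 13·(-12−(-47/14)) + 11·(-47/14−11)) = ½·(1472/7 − 1573/14 − 2211/14) = -30, so the K-coordinate is (-30)/(-42) = 5/7.
[KNM] = ½·(8·(-47/14−(-12)) + (64/7)·(-12−(-9/2)) + 11·(-9/2−(-47/14))) = ½·(484/7 − 480/7 − 88/7) = -6, so the L-coordinate is 1/7.
[KLN] = ½·(8·(11−(-47/14)) + 13·(-47/14−(-9/2)) + (64/7)·(-9/2−11)) = ½·(804/7 + 104/7 − 992/7) = -6, so the M-coordinate is 1/7.

(5/7, 1/7, 1/7)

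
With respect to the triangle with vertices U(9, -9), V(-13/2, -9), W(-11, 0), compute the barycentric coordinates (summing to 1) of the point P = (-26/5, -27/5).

(1/5, 2/5, 2/5)

Signed area of the reference triangle: [UVW] = ½·(9·(-9−0) + (-13/2)·(0−(-9)) + (-11)·(-9−(-9))) = ½·(-81 − 117/2 + 0) = -279/4.
[PVW] = ½·((-26/5)·(-9−0) + (-13/2)·(0−(-27/5)) + (-11)·(-27/5−(-9))) = ½·(234/5 − 351/10 − 198/5) = -279/20, so the U-coordinate is (-279/20)/(-279/4) = 1/5.
[UPW] = ½·(9·(-27/5−0) + (-26/5)·(0−(-9)) + (-11)·(-9−(-27/5))) = ½·(-243/5 − 234/5 + 198/5) = -279/10, so the V-coordinate is 2/5.
[UVP] = ½·(9·(-9−(-27/5)) + (-13/2)·(-27/5−(-9)) + (-26/5)·(-9−(-9))) = ½·(-162/5 − 117/5 + 0) = -279/10, so the W-coordinate is 2/5.
Check: 1/5 + 2/5 + 2/5 = 1.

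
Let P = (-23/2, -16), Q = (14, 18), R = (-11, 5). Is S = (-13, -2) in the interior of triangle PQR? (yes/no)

no

Barycentric coordinates of S: (298/1037, -77/1037, 48/61).
The three coordinates are positive, negative, positive; a point is interior exactly when all three are positive.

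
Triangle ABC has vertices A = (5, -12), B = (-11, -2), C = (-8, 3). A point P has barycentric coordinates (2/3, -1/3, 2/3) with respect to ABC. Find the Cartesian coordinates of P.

(5/3, -16/3)

P = (2/3)·A + (-1/3)·B + (2/3)·C.
x-coordinate: (2/3)·5 + (-1/3)·(-11) + (2/3)·(-8) = 5/3.
y-coordinate: (2/3)·(-12) + (-1/3)·(-2) + (2/3)·3 = -16/3.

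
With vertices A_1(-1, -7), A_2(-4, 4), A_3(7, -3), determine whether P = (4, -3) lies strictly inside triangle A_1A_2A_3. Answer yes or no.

Barycentric coordinates of P: (21/100, 3/25, 67/100).
The three coordinates are positive, positive, positive; a point is interior exactly when all three are positive.

yes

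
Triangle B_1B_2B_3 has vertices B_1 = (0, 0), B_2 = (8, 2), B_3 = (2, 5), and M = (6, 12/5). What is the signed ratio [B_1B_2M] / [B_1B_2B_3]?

[B_1B_2B_3] = ½·(0·(2−5) + 8·(5−0) + 2·(0−2)) = ½·(0 + 40 − 4) = 18.
[B_1B_2M] = ½·(0·(2−(12/5)) + 8·(12/5−0) + 6·(0−2)) = ½·(0 + 96/5 − 12) = 18/5, so the ratio is (18/5)/18 = 1/5.

1/5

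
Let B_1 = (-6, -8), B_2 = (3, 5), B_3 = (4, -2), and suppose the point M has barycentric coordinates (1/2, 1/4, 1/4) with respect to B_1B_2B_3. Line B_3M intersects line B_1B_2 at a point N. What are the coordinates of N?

(-3, -11/3)

Line B_3M meets B_1B_2 where the B_3-coordinate vanishes; zeroing M's B_3-weight and renormalizing leaves B_1, B_2-weights 1/2 : 1/4 → (2/3, 1/3).
So N = (2/3)·B_1 + (1/3)·B_2 = (-3, -11/3).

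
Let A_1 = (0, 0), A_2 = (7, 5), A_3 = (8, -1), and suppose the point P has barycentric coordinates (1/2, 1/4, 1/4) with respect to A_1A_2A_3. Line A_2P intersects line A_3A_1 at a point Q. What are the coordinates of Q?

Line A_2P meets A_3A_1 where the A_2-coordinate vanishes; zeroing P's A_2-weight and renormalizing leaves A_3, A_1-weights 1/4 : 1/2 → (1/3, 2/3).
So Q = (1/3)·A_3 + (2/3)·A_1 = (8/3, -1/3).

(8/3, -1/3)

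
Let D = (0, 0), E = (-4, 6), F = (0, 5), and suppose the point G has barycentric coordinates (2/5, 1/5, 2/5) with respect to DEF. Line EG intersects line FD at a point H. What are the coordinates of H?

(0, 5/2)

Line EG meets FD where the E-coordinate vanishes; zeroing G's E-weight and renormalizing leaves F, D-weights 2/5 : 2/5 → (1/2, 1/2).
So H = (1/2)·F + (1/2)·D = (0, 5/2).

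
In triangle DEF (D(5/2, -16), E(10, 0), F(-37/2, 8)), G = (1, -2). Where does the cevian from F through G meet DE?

Barycentric coordinates of G with respect to DEF: (1/4, 1/2, 1/4).
On side DE the F-coordinate is zero; dropping G's F-weight 1/4 and renormalizing the remaining 1/4 : 1/2 gives weights 1/3, 2/3 on D, E.
H = (1/3)·(5/2, -16) + (2/3)·(10, 0) = (15/2, -16/3).

(15/2, -16/3)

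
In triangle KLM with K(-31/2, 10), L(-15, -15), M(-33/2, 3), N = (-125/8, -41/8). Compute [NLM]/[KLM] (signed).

1/8

[KLM] = ½·((-31/2)·(-15−3) + (-15)·(3−10) + (-33/2)·(10−(-15))) = ½·(279 + 105 − 825/2) = -57/4.
[NLM] = ½·((-125/8)·(-15−3) + (-15)·(3−(-41/8)) + (-33/2)·(-41/8−(-15))) = ½·(1125/4 − 975/8 − 2607/16) = -57/32, so the ratio is (-57/32)/(-57/4) = 1/8.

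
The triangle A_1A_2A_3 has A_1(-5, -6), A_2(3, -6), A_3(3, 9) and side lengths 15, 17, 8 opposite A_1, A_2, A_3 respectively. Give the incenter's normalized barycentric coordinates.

The incenter has barycentric coordinates proportional to the opposite side lengths: (15 : 17 : 8).
Normalizing by 15+17+8 = 40 gives (3/8, 17/40, 1/5).

(3/8, 17/40, 1/5)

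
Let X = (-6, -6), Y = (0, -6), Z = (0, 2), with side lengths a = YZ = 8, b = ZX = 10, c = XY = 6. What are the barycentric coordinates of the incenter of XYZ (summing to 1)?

The incenter has barycentric coordinates proportional to the opposite side lengths: (8 : 10 : 6).
Normalizing by 8+10+6 = 24 gives (1/3, 5/12, 1/4).

(1/3, 5/12, 1/4)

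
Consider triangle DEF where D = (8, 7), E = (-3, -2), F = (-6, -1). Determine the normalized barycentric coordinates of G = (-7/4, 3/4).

(1/4, 1/4, 1/2)

Signed area of the reference triangle: [DEF] = ½·(8·(-2−(-1)) + (-3)·(-1−7) + (-6)·(7−(-2))) = ½·(-8 + 24 − 54) = -19.
[GEF] = ½·((-7/4)·(-2−(-1)) + (-3)·(-1−(3/4)) + (-6)·(3/4−(-2))) = ½·(7/4 + 21/4 − 33/2) = -19/4, so the D-coordinate is (-19/4)/(-19) = 1/4.
[DGF] = ½·(8·(3/4−(-1)) + (-7/4)·(-1−7) + (-6)·(7−(3/4))) = ½·(14 + 14 − 75/2) = -19/4, so the E-coordinate is 1/4.
[DEG] = ½·(8·(-2−(3/4)) + (-3)·(3/4−7) + (-7/4)·(7−(-2))) = ½·(-22 + 75/4 − 63/4) = -19/2, so the F-coordinate is 1/2.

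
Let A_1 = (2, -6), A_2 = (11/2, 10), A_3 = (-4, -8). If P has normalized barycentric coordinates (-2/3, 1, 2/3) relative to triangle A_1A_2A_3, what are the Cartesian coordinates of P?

(3/2, 26/3)

P = (-2/3)·A_1 + 1·A_2 + (2/3)·A_3.
x-coordinate: (-2/3)·2 + 1·(11/2) + (2/3)·(-4) = 3/2.
y-coordinate: (-2/3)·(-6) + 1·10 + (2/3)·(-8) = 26/3.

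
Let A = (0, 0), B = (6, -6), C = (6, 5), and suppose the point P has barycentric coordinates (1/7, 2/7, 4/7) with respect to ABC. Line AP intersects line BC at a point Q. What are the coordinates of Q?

Line AP meets BC where the A-coordinate vanishes; zeroing P's A-weight and renormalizing leaves B, C-weights 2/7 : 4/7 → (1/3, 2/3).
So Q = (1/3)·B + (2/3)·C = (6, 4/3).

(6, 4/3)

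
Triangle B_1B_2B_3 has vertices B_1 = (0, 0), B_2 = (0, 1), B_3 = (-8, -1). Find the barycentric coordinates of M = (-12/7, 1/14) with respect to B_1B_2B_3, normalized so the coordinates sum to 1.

(1/2, 2/7, 3/14)

Signed area of the reference triangle: [B_1B_2B_3] = ½·(0·(1−(-1)) + 0·(-1−0) + (-8)·(0−1)) = ½·(0 + 0 + 8) = 4.
[MB_2B_3] = ½·((-12/7)·(1−(-1)) + 0·(-1−(1/14)) + (-8)·(1/14−1)) = ½·(-24/7 + 0 + 52/7) = 2, so the B_1-coordinate is 2/4 = 1/2.
[B_1MB_3] = ½·(0·(1/14−(-1)) + (-12/7)·(-1−0) + (-8)·(0−(1/14))) = ½·(0 + 12/7 + 4/7) = 8/7, so the B_2-coordinate is 2/7.
[B_1B_2M] = ½·(0·(1−(1/14)) + 0·(1/14−0) + (-12/7)·(0−1)) = ½·(0 + 0 + 12/7) = 6/7, so the B_3-coordinate is 3/14.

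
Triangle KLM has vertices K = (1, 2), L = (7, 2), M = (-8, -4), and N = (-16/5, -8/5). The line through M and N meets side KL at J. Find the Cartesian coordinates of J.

Barycentric coordinates of N with respect to KLM: (1/5, 1/5, 3/5).
On side KL the M-coordinate is zero; dropping N's M-weight 3/5 and renormalizing the remaining 1/5 : 1/5 gives weights 1/2, 1/2 on K, L.
J = (1/2)·(1, 2) + (1/2)·(7, 2) = (4, 2).

(4, 2)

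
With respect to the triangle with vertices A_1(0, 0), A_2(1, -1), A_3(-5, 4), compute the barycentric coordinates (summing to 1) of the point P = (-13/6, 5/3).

Signed area of the reference triangle: [A_1A_2A_3] = ½·(0·(-1−4) + 1·(4−0) + (-5)·(0−(-1))) = ½·(0 + 4 − 5) = -1/2.
[PA_2A_3] = ½·((-13/6)·(-1−4) + 1·(4−(5/3)) + (-5)·(5/3−(-1))) = ½·(65/6 + 7/3 − 40/3) = -1/12, so the A_1-coordinate is (-1/12)/(-1/2) = 1/6.
[A_1PA_3] = ½·(0·(5/3−4) + (-13/6)·(4−0) + (-5)·(0−(5/3))) = ½·(0 − 26/3 + 25/3) = -1/6, so the A_2-coordinate is 1/3.
[A_1A_2P] = ½·(0·(-1−(5/3)) + 1·(5/3−0) + (-13/6)·(0−(-1))) = ½·(0 + 5/3 − 13/6) = -1/4, so the A_3-coordinate is 1/2.

(1/6, 1/3, 1/2)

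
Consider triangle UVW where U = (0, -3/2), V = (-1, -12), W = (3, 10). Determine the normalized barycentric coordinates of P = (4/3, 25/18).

Signed area of the reference triangle: [UVW] = ½·(0·(-12−10) + (-1)·(10−(-3/2)) + 3·(-3/2−(-12))) = ½·(0 − 23/2 + 63/2) = 10.
[PVW] = ½·((4/3)·(-12−10) + (-1)·(10−(25/18)) + 3·(25/18−(-12))) = ½·(-88/3 − 155/18 + 241/6) = 10/9, so the U-coordinate is (10/9)/10 = 1/9.
[UPW] = ½·(0·(25/18−10) + (4/3)·(10−(-3/2)) + 3·(-3/2−(25/18))) = ½·(0 + 46/3 − 26/3) = 10/3, so the V-coordinate is 1/3.
[UVP] = ½·(0·(-12−(25/18)) + (-1)·(25/18−(-3/2)) + (4/3)·(-3/2−(-12))) = ½·(0 − 26/9 + 14) = 50/9, so the W-coordinate is 5/9.
Check: 1/9 + 1/3 + 5/9 = 1.

(1/9, 1/3, 5/9)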